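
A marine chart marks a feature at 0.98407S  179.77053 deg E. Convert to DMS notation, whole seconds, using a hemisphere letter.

0°59′3″ S, 179°46′14″ E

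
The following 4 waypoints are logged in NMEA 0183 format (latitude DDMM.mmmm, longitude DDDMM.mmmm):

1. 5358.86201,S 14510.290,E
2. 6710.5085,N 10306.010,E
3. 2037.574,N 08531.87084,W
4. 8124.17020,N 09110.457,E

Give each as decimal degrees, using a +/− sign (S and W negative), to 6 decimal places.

Point 1:
  Latitude: degrees = first 2 digits = 53, minutes = 58.86201; 53 + 58.86201/60 = 53.9810335
  hemisphere S, so the sign is −
  Longitude: degrees = first 3 digits = 145, minutes = 10.29; 145 + 10.29/60 = 145.1715000
  E ⇒ keep positive
Point 2:
  Lat: split at 2 digits → 67° and 10.5085′; 67 + 10.5085/60 = 67.1751417
  N → positive
  λ: split at 3 digits → 103° and 6.01′; 103 + 6.01/60 = 103.1001667
  E → positive
Point 3:
  φ: split at 2 digits → 20° and 37.574′; 20 + 37.574/60 = 20.6262333
  N ⇒ keep positive
  λ: degrees = first 3 digits = 85, minutes = 31.87084; 85 + 31.87084/60 = 85.5311807
  hemisphere W, so the sign is −
Point 4:
  Latitude: degrees = first 2 digits = 81, minutes = 24.1702; 81 + 24.1702/60 = 81.4028367
  N → positive
  Lon: degrees = first 3 digits = 91, minutes = 10.457; 91 + 10.457/60 = 91.1742833
  E → positive

1. -53.981034, 145.171500
2. 67.175142, 103.100167
3. 20.626233, -85.531181
4. 81.402837, 91.174283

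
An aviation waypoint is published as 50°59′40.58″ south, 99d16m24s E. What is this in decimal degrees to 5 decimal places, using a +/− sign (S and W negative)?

-50.99461, 99.27333

Lat: 50° + 59/60 + 40.58/3600 = 50 + 0.983333 + 0.011272 = 50.994606
hemisphere S, so the sign is −
Longitude: 99 + 16/60 + 24/3600 = 99.273333
E ⇒ keep positive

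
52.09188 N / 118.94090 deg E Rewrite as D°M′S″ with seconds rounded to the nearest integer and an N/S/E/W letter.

52°05′31″ N, 118°56′27″ E

Latitude: 0.091880 × 60 = 5.51280′ → 5′, remainder × 60 = 30.77″
Lon: whole degrees 118; 56.45400′ → 56′ and 27.24″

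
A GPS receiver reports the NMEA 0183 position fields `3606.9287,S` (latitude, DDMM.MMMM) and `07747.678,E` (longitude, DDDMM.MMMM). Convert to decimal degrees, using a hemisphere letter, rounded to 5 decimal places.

36.11548° S, 77.79463° E

Latitude: degrees = first 2 digits = 36, minutes = 6.9287; 36 + 6.9287/60 = 36.115478
λ: degrees = first 3 digits = 77, minutes = 47.678; 77 + 47.678/60 = 77.794633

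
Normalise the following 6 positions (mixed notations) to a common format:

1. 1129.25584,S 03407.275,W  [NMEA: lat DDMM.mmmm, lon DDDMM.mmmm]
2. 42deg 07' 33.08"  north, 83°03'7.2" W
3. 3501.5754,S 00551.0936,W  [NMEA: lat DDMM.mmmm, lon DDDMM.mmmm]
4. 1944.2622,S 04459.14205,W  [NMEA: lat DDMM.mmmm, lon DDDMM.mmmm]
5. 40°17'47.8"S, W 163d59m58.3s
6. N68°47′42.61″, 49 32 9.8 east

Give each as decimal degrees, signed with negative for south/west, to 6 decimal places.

1. -11.487597, -34.121250
2. 42.125856, -83.052000
3. -35.026257, -5.851560
4. -19.737703, -44.985701
5. -40.296611, -163.999528
6. 68.795169, 49.536056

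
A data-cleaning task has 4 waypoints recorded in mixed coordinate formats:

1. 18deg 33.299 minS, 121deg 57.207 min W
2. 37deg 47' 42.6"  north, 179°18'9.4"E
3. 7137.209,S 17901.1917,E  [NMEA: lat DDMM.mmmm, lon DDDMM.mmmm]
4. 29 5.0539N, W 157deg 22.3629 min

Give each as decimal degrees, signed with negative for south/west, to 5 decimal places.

Point 1:
  φ: 33.299′ = 0.554983°; total 18.554983
  S ⇒ negate
  Lon: 121 + 57.207/60 = 121.953450
  hemisphere W, so the sign is −
Point 2:
  Latitude: 47′ + 42.6″ = 47.71000′; 37 + 47.71000/60 = 37.795167
  N → positive
  Lon: 179 + 18/60 + 9.4/3600 = 179.302611
  E ⇒ keep positive
Point 3:
  φ: split at 2 digits → 71° and 37.209′; 71 + 37.209/60 = 71.620150
  hemisphere S, so the sign is −
  Lon: degrees = first 3 digits = 179, minutes = 1.1917; 179 + 1.1917/60 = 179.019862
  E → positive
Point 4:
  Latitude: 5.0539′ = 0.084232°; total 29.084232
  N ⇒ keep positive
  Lon: 157 + 22.3629/60 = 157.372715
  hemisphere W, so the sign is −

1. -18.55498, -121.95345
2. 37.79517, 179.30261
3. -71.62015, 179.01986
4. 29.08423, -157.37272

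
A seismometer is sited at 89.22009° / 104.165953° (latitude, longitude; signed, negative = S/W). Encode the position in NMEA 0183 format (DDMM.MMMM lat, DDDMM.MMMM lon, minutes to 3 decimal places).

Latitude: 89° + 0.220090 × 60 = 89° 13.20540′
Longitude: 104° + 0.165953 × 60 = 104° 9.95718′

8913.205,N / 10409.957,E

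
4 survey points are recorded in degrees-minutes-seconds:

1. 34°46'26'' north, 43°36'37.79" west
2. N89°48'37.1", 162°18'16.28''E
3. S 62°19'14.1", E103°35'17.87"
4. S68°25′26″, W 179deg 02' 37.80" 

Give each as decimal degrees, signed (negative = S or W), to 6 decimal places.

Point 1:
  Latitude: 46′ + 26″ = 46.43333′; 34 + 46.43333/60 = 34.7738889
  N → positive
  λ: 36′ + 37.79″ = 36.62983′; 43 + 36.62983/60 = 43.6104972
  hemisphere W, so the sign is −
Point 2:
  φ: 48′ + 37.1″ = 48.61833′; 89 + 48.61833/60 = 89.8103056
  N ⇒ keep positive
  Lon: 162 + 18/60 + 16.28/3600 = 162.3045222
  E → positive
Point 3:
  Latitude: 62° + 19/60 + 14.1/3600 = 62 + 0.316667 + 0.003917 = 62.3205833
  hemisphere S, so the sign is −
  λ: 103° + 35/60 + 17.87/3600 = 103 + 0.583333 + 0.004964 = 103.5882972
  E ⇒ keep positive
Point 4:
  Lat: 68 + 25/60 + 26/3600 = 68.4238889
  S → negative
  Longitude: 2′ + 37.8″ = 2.63000′; 179 + 2.63000/60 = 179.0438333
  hemisphere W, so the sign is −

1. 34.773889, -43.610497
2. 89.810306, 162.304522
3. -62.320583, 103.588297
4. -68.423889, -179.043833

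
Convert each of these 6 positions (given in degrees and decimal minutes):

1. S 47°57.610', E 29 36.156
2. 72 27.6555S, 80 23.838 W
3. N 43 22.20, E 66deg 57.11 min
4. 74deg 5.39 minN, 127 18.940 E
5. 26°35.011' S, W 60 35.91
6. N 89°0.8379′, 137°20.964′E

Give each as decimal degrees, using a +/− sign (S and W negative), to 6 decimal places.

Point 1:
  φ: 47 + 57.61/60 = 47.9601667
  S ⇒ negate
  λ: 36.156′ = 0.602600°; total 29.6026000
  E → positive
Point 2:
  Lat: 27.6555′ = 0.460925°; total 72.4609250
  S → negative
  Lon: 23.838′ = 0.397300°; total 80.3973000
  W ⇒ negate
Point 3:
  Latitude: 43 + 22.2/60 = 43.3700000
  N ⇒ keep positive
  λ: 66 + 57.11/60 = 66.9518333
  E → positive
Point 4:
  φ: 74 + 5.39/60 = 74.0898333
  N ⇒ keep positive
  Longitude: 127 + 18.94/60 = 127.3156667
  E → positive
Point 5:
  φ: 26 + 35.011/60 = 26.5835167
  S ⇒ negate
  Lon: 35.91′ = 0.598500°; total 60.5985000
  hemisphere W, so the sign is −
Point 6:
  Lat: 0.8379′ = 0.013965°; total 89.0139650
  N → positive
  Longitude: 20.964′ = 0.349400°; total 137.3494000
  E ⇒ keep positive

1. -47.960167, 29.602600
2. -72.460925, -80.397300
3. 43.370000, 66.951833
4. 74.089833, 127.315667
5. -26.583517, -60.598500
6. 89.013965, 137.349400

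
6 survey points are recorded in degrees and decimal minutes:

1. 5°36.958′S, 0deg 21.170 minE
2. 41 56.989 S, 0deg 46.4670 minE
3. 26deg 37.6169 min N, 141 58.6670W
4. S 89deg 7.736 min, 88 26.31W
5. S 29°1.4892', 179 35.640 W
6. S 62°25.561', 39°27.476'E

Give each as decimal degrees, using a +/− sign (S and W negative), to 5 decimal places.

Point 1:
  φ: 5 + 36.958/60 = 5.615967
  S ⇒ negate
  Longitude: 0 + 21.17/60 = 0.352833
  E ⇒ keep positive
Point 2:
  Latitude: 41 + 56.989/60 = 41.949817
  S ⇒ negate
  Lon: 46.467′ = 0.774450°; total 0.774450
  E → positive
Point 3:
  Latitude: 37.6169′ = 0.626948°; total 26.626948
  N → positive
  Lon: 58.667′ = 0.977783°; total 141.977783
  W ⇒ negate
Point 4:
  Lat: 89 + 7.736/60 = 89.128933
  S → negative
  λ: 26.31′ = 0.438500°; total 88.438500
  hemisphere W, so the sign is −
Point 5:
  Lat: 29 + 1.4892/60 = 29.024820
  hemisphere S, so the sign is −
  Longitude: 35.64′ = 0.594000°; total 179.594000
  W → negative
Point 6:
  Lat: 25.561′ = 0.426017°; total 62.426017
  S ⇒ negate
  Longitude: 39 + 27.476/60 = 39.457933
  E ⇒ keep positive

1. -5.61597, 0.35283
2. -41.94982, 0.77445
3. 26.62695, -141.97778
4. -89.12893, -88.43850
5. -29.02482, -179.59400
6. -62.42602, 39.45793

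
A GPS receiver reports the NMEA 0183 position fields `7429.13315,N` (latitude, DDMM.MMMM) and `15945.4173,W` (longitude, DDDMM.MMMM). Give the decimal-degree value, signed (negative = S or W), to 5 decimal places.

φ: split at 2 digits → 74° and 29.13315′; 74 + 29.13315/60 = 74.485553
N → positive
Lon: split at 3 digits → 159° and 45.4173′; 159 + 45.4173/60 = 159.756955
W ⇒ negate

74.48555, -159.75696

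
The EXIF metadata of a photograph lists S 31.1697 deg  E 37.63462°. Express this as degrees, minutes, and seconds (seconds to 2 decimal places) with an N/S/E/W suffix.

31°10′10.92″ S, 37°38′4.63″ E

φ: 0.169700 × 60 = 10.18200′ → 10′, remainder × 60 = 10.9200″
Lon: 0.634620 × 60 = 38.07720′ → 38′, remainder × 60 = 4.6320″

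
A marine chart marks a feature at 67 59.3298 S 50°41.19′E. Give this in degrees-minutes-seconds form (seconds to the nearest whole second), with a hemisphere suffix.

Latitude: 59.32980′ → 59′ and 0.32980 × 60 = 19.79″
Longitude: fractional minutes 0.19000 × 60 = 11.40″

67°59′20″ S, 50°41′11″ E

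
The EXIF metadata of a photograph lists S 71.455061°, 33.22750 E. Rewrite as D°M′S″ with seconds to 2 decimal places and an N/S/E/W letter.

Latitude: 0.455061 × 60 = 27.30366′ → 27′, remainder × 60 = 18.2196″
Lon: whole degrees 33; 13.65000′ → 13′ and 39.0000″

71°27′18.22″ S, 33°13′39.00″ E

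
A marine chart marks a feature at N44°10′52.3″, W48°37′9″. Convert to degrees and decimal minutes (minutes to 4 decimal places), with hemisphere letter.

Latitude: seconds/60 = 0.87167; minutes = 10 + 0.87167 = 10.871667
Longitude: seconds/60 = 0.15000; minutes = 37 + 0.15000 = 37.150000

44° 10.8717′ N, 48° 37.1500′ W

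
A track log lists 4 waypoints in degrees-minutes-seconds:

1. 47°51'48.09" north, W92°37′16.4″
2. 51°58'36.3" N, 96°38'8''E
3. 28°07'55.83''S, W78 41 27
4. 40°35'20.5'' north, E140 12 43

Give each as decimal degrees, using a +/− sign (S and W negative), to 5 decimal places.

Point 1:
  φ: 47° + 51/60 + 48.09/3600 = 47 + 0.850000 + 0.013358 = 47.863358
  N ⇒ keep positive
  Longitude: 92° + 37/60 + 16.4/3600 = 92 + 0.616667 + 0.004556 = 92.621222
  W → negative
Point 2:
  Latitude: 58′ + 36.3″ = 58.60500′; 51 + 58.60500/60 = 51.976750
  N → positive
  Longitude: 96° + 38/60 + 8/3600 = 96 + 0.633333 + 0.002222 = 96.635556
  E → positive
Point 3:
  Lat: 7′ + 55.83″ = 7.93050′; 28 + 7.93050/60 = 28.132175
  hemisphere S, so the sign is −
  Longitude: 78 + 41/60 + 27/3600 = 78.690833
  W ⇒ negate
Point 4:
  Latitude: 40° + 35/60 + 20.5/3600 = 40 + 0.583333 + 0.005694 = 40.589028
  N → positive
  λ: 140° + 12/60 + 43/3600 = 140 + 0.200000 + 0.011944 = 140.211944
  E ⇒ keep positive

1. 47.86336, -92.62122
2. 51.97675, 96.63556
3. -28.13218, -78.69083
4. 40.58903, 140.21194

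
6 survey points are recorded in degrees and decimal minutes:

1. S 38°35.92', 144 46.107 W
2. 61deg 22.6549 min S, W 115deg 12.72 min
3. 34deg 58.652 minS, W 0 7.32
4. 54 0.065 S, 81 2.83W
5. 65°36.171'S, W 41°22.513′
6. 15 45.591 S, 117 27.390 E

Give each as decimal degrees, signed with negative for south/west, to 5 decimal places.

Point 1:
  φ: 35.92′ = 0.598667°; total 38.598667
  S ⇒ negate
  λ: 46.107′ = 0.768450°; total 144.768450
  hemisphere W, so the sign is −
Point 2:
  φ: 22.6549′ = 0.377582°; total 61.377582
  S ⇒ negate
  Longitude: 12.72′ = 0.212000°; total 115.212000
  hemisphere W, so the sign is −
Point 3:
  φ: 58.652′ = 0.977533°; total 34.977533
  hemisphere S, so the sign is −
  Longitude: 7.32′ = 0.122000°; total 0.122000
  hemisphere W, so the sign is −
Point 4:
  Latitude: 54 + 0.065/60 = 54.001083
  hemisphere S, so the sign is −
  λ: 2.83′ = 0.047167°; total 81.047167
  W → negative
Point 5:
  φ: 36.171′ = 0.602850°; total 65.602850
  hemisphere S, so the sign is −
  λ: 22.513′ = 0.375217°; total 41.375217
  W → negative
Point 6:
  Lat: 15 + 45.591/60 = 15.759850
  S → negative
  λ: 117 + 27.39/60 = 117.456500
  E ⇒ keep positive

1. -38.59867, -144.76845
2. -61.37758, -115.21200
3. -34.97753, -0.12200
4. -54.00108, -81.04717
5. -65.60285, -41.37522
6. -15.75985, 117.45650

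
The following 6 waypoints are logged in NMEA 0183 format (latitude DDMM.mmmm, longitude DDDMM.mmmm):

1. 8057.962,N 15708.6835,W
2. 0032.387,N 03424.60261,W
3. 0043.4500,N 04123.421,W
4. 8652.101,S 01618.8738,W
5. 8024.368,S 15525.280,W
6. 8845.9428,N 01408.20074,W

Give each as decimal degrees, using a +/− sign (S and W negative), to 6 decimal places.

Point 1:
  Latitude: split at 2 digits → 80° and 57.962′; 80 + 57.962/60 = 80.9660333
  N ⇒ keep positive
  Lon: split at 3 digits → 157° and 8.6835′; 157 + 8.6835/60 = 157.1447250
  W ⇒ negate
Point 2:
  Lat: degrees = first 2 digits = 0, minutes = 32.387; 0 + 32.387/60 = 0.5397833
  N ⇒ keep positive
  Lon: degrees = first 3 digits = 34, minutes = 24.60261; 34 + 24.60261/60 = 34.4100435
  W ⇒ negate
Point 3:
  φ: degrees = first 2 digits = 0, minutes = 43.45; 0 + 43.45/60 = 0.7241667
  N → positive
  λ: degrees = first 3 digits = 41, minutes = 23.421; 41 + 23.421/60 = 41.3903500
  W ⇒ negate
Point 4:
  φ: split at 2 digits → 86° and 52.101′; 86 + 52.101/60 = 86.8683500
  hemisphere S, so the sign is −
  Lon: degrees = first 3 digits = 16, minutes = 18.8738; 16 + 18.8738/60 = 16.3145633
  W ⇒ negate
Point 5:
  Latitude: degrees = first 2 digits = 80, minutes = 24.368; 80 + 24.368/60 = 80.4061333
  S → negative
  λ: split at 3 digits → 155° and 25.28′; 155 + 25.28/60 = 155.4213333
  W → negative
Point 6:
  Lat: degrees = first 2 digits = 88, minutes = 45.9428; 88 + 45.9428/60 = 88.7657133
  N ⇒ keep positive
  Longitude: split at 3 digits → 014° and 8.20074′; 14 + 8.20074/60 = 14.1366790
  W → negative

1. 80.966033, -157.144725
2. 0.539783, -34.410044
3. 0.724167, -41.390350
4. -86.868350, -16.314563
5. -80.406133, -155.421333
6. 88.765713, -14.136679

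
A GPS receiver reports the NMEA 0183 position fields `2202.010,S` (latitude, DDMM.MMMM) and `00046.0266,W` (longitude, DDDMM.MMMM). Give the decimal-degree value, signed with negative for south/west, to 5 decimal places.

-22.03350, -0.76711

Lat: split at 2 digits → 22° and 2.01′; 22 + 2.01/60 = 22.033500
hemisphere S, so the sign is −
λ: split at 3 digits → 000° and 46.0266′; 0 + 46.0266/60 = 0.767110
W ⇒ negate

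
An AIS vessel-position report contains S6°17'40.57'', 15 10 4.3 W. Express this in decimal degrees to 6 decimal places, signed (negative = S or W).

-6.294603, -15.167861

φ: 17′ + 40.57″ = 17.67617′; 6 + 17.67617/60 = 6.2946028
hemisphere S, so the sign is −
Longitude: 15 + 10/60 + 4.3/3600 = 15.1678611
hemisphere W, so the sign is −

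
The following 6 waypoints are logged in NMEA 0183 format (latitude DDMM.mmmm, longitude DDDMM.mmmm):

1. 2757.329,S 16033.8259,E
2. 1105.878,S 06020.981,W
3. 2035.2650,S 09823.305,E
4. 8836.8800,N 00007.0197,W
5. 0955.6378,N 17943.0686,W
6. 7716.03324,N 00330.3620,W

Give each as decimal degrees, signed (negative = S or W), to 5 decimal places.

1. -27.95548, 160.56377
2. -11.09797, -60.34968
3. -20.58775, 98.38842
4. 88.61467, -0.11700
5. 9.92730, -179.71781
6. 77.26722, -3.50603

Point 1:
  Lat: degrees = first 2 digits = 27, minutes = 57.329; 27 + 57.329/60 = 27.955483
  hemisphere S, so the sign is −
  Longitude: degrees = first 3 digits = 160, minutes = 33.8259; 160 + 33.8259/60 = 160.563765
  E ⇒ keep positive
Point 2:
  φ: degrees = first 2 digits = 11, minutes = 5.878; 11 + 5.878/60 = 11.097967
  S ⇒ negate
  λ: degrees = first 3 digits = 60, minutes = 20.981; 60 + 20.981/60 = 60.349683
  W ⇒ negate
Point 3:
  Latitude: degrees = first 2 digits = 20, minutes = 35.265; 20 + 35.265/60 = 20.587750
  S → negative
  λ: split at 3 digits → 098° and 23.305′; 98 + 23.305/60 = 98.388417
  E ⇒ keep positive
Point 4:
  Latitude: degrees = first 2 digits = 88, minutes = 36.88; 88 + 36.88/60 = 88.614667
  N ⇒ keep positive
  Lon: split at 3 digits → 000° and 7.0197′; 0 + 7.0197/60 = 0.116995
  W → negative
Point 5:
  Latitude: split at 2 digits → 09° and 55.6378′; 9 + 55.6378/60 = 9.927297
  N ⇒ keep positive
  λ: degrees = first 3 digits = 179, minutes = 43.0686; 179 + 43.0686/60 = 179.717810
  W → negative
Point 6:
  φ: split at 2 digits → 77° and 16.03324′; 77 + 16.03324/60 = 77.267221
  N → positive
  Longitude: degrees = first 3 digits = 3, minutes = 30.362; 3 + 30.362/60 = 3.506033
  W → negative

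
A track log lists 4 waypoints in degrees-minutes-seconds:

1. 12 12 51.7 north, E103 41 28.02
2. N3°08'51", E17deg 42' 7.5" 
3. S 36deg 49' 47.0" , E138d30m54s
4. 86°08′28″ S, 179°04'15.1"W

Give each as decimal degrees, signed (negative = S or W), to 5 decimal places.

Point 1:
  φ: 12° + 12/60 + 51.7/3600 = 12 + 0.200000 + 0.014361 = 12.214361
  N → positive
  λ: 103 + 41/60 + 28.02/3600 = 103.691117
  E → positive
Point 2:
  Lat: 8′ + 51″ = 8.85000′; 3 + 8.85000/60 = 3.147500
  N → positive
  Longitude: 17 + 42/60 + 7.5/3600 = 17.702083
  E → positive
Point 3:
  Latitude: 49′ + 47″ = 49.78333′; 36 + 49.78333/60 = 36.829722
  hemisphere S, so the sign is −
  λ: 138° + 30/60 + 54/3600 = 138 + 0.500000 + 0.015000 = 138.515000
  E → positive
Point 4:
  φ: 86° + 8/60 + 28/3600 = 86 + 0.133333 + 0.007778 = 86.141111
  hemisphere S, so the sign is −
  Longitude: 4′ + 15.1″ = 4.25167′; 179 + 4.25167/60 = 179.070861
  W → negative

1. 12.21436, 103.69112
2. 3.14750, 17.70208
3. -36.82972, 138.51500
4. -86.14111, -179.07086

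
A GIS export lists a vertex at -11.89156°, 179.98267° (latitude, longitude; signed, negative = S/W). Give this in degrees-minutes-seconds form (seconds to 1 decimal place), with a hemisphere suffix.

Latitude is negative → S; |value| = 11.891560
Lat: whole degrees 11; 53.49360′ → 53′ and 29.616″
λ: whole degrees 179; 58.96020′ → 58′ and 57.612″

11°53′29.6″ S, 179°58′57.6″ E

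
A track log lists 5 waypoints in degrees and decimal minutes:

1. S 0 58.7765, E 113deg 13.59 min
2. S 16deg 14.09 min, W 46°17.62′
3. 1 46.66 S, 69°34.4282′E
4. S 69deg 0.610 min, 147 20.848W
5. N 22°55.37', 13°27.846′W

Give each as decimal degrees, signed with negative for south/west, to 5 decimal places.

1. -0.97961, 113.22650
2. -16.23483, -46.29367
3. -1.77767, 69.57380
4. -69.01017, -147.34747
5. 22.92283, -13.46410

Point 1:
  Lat: 0 + 58.7765/60 = 0.979608
  S ⇒ negate
  λ: 13.59′ = 0.226500°; total 113.226500
  E → positive
Point 2:
  φ: 14.09′ = 0.234833°; total 16.234833
  hemisphere S, so the sign is −
  Longitude: 17.62′ = 0.293667°; total 46.293667
  W ⇒ negate
Point 3:
  Latitude: 1 + 46.66/60 = 1.777667
  hemisphere S, so the sign is −
  λ: 34.4282′ = 0.573803°; total 69.573803
  E ⇒ keep positive
Point 4:
  Lat: 69 + 0.61/60 = 69.010167
  hemisphere S, so the sign is −
  λ: 20.848′ = 0.347467°; total 147.347467
  W ⇒ negate
Point 5:
  Lat: 22 + 55.37/60 = 22.922833
  N ⇒ keep positive
  Lon: 27.846′ = 0.464100°; total 13.464100
  hemisphere W, so the sign is −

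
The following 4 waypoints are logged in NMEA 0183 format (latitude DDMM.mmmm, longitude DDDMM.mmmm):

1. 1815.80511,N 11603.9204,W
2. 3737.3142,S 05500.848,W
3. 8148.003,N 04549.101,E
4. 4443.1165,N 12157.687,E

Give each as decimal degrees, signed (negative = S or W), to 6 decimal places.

1. 18.263419, -116.065340
2. -37.621903, -55.014133
3. 81.800050, 45.818350
4. 44.718608, 121.961450

Point 1:
  Lat: split at 2 digits → 18° and 15.80511′; 18 + 15.80511/60 = 18.2634185
  N ⇒ keep positive
  λ: split at 3 digits → 116° and 3.9204′; 116 + 3.9204/60 = 116.0653400
  hemisphere W, so the sign is −
Point 2:
  φ: degrees = first 2 digits = 37, minutes = 37.3142; 37 + 37.3142/60 = 37.6219033
  hemisphere S, so the sign is −
  λ: split at 3 digits → 055° and 0.848′; 55 + 0.848/60 = 55.0141333
  W → negative
Point 3:
  Lat: degrees = first 2 digits = 81, minutes = 48.003; 81 + 48.003/60 = 81.8000500
  N → positive
  Lon: degrees = first 3 digits = 45, minutes = 49.101; 45 + 49.101/60 = 45.8183500
  E ⇒ keep positive
Point 4:
  Lat: split at 2 digits → 44° and 43.1165′; 44 + 43.1165/60 = 44.7186083
  N ⇒ keep positive
  Lon: degrees = first 3 digits = 121, minutes = 57.687; 121 + 57.687/60 = 121.9614500
  E ⇒ keep positive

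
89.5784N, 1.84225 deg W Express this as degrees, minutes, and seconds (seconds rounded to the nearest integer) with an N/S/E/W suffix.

89°34′42″ N, 1°50′32″ W

φ: 0.578400° → 34.70400′; 0.70400 × 60 = 42.24″
Longitude: 0.842250° → 50.53500′; 0.53500 × 60 = 32.10″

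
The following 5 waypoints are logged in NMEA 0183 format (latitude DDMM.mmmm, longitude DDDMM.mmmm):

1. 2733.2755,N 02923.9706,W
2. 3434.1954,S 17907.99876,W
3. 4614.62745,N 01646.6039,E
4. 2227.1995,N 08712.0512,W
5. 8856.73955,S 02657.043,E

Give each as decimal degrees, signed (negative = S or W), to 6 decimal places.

1. 27.554592, -29.399510
2. -34.569923, -179.133313
3. 46.243791, 16.776732
4. 22.453325, -87.200853
5. -88.945659, 26.950717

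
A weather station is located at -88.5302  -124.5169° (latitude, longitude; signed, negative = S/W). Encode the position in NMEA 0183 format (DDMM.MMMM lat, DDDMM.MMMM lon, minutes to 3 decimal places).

Latitude is negative → S; |value| = 88.530200
Latitude: minutes = (88.530200 − 88) × 60 = 31.81200
Longitude is negative → W; |value| = 124.516900
λ: fractional part 0.516900 → 31.01400 minutes

8831.812,S / 12431.014,W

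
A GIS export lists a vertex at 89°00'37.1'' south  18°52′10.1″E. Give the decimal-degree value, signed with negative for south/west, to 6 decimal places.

Lat: 0′ + 37.1″ = 0.61833′; 89 + 0.61833/60 = 89.0103056
hemisphere S, so the sign is −
λ: 18° + 52/60 + 10.1/3600 = 18 + 0.866667 + 0.002806 = 18.8694722
E ⇒ keep positive

-89.010306, 18.869472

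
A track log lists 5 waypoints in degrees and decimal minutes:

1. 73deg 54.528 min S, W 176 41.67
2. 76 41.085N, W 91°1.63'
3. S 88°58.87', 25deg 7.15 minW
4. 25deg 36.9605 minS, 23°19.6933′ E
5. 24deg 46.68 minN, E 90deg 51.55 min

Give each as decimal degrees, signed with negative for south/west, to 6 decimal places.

Point 1:
  Latitude: 73 + 54.528/60 = 73.9088000
  S ⇒ negate
  Lon: 41.67′ = 0.694500°; total 176.6945000
  W → negative
Point 2:
  Lat: 76 + 41.085/60 = 76.6847500
  N ⇒ keep positive
  Lon: 1.63′ = 0.027167°; total 91.0271667
  W ⇒ negate
Point 3:
  Lat: 88 + 58.87/60 = 88.9811667
  hemisphere S, so the sign is −
  Lon: 7.15′ = 0.119167°; total 25.1191667
  W ⇒ negate
Point 4:
  Latitude: 25 + 36.9605/60 = 25.6160083
  hemisphere S, so the sign is −
  Longitude: 23 + 19.6933/60 = 23.3282217
  E ⇒ keep positive
Point 5:
  φ: 46.68′ = 0.778000°; total 24.7780000
  N ⇒ keep positive
  Lon: 90 + 51.55/60 = 90.8591667
  E → positive

1. -73.908800, -176.694500
2. 76.684750, -91.027167
3. -88.981167, -25.119167
4. -25.616008, 23.328222
5. 24.778000, 90.859167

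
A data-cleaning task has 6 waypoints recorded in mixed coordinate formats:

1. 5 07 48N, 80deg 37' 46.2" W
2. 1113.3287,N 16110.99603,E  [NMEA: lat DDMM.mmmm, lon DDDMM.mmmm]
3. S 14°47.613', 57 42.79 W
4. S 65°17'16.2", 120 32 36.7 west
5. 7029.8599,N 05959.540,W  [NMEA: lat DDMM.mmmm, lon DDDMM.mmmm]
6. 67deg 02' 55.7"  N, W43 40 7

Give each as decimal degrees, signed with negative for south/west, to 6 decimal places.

1. 5.130000, -80.629500
2. 11.222145, 161.183267
3. -14.793550, -57.713167
4. -65.287833, -120.543528
5. 70.497665, -59.992333
6. 67.048806, -43.668611

Point 1:
  Latitude: 5 + 7/60 + 48/3600 = 5.1300000
  N ⇒ keep positive
  Longitude: 37′ + 46.2″ = 37.77000′; 80 + 37.77000/60 = 80.6295000
  hemisphere W, so the sign is −
Point 2:
  Lat: degrees = first 2 digits = 11, minutes = 13.3287; 11 + 13.3287/60 = 11.2221450
  N → positive
  Longitude: degrees = first 3 digits = 161, minutes = 10.99603; 161 + 10.99603/60 = 161.1832672
  E → positive
Point 3:
  Lat: 47.613′ = 0.793550°; total 14.7935500
  S ⇒ negate
  Lon: 57 + 42.79/60 = 57.7131667
  hemisphere W, so the sign is −
Point 4:
  φ: 17′ + 16.2″ = 17.27000′; 65 + 17.27000/60 = 65.2878333
  S ⇒ negate
  λ: 120 + 32/60 + 36.7/3600 = 120.5435278
  hemisphere W, so the sign is −
Point 5:
  Lat: split at 2 digits → 70° and 29.8599′; 70 + 29.8599/60 = 70.4976650
  N → positive
  Lon: split at 3 digits → 059° and 59.54′; 59 + 59.54/60 = 59.9923333
  hemisphere W, so the sign is −
Point 6:
  Latitude: 2′ + 55.7″ = 2.92833′; 67 + 2.92833/60 = 67.0488056
  N ⇒ keep positive
  Longitude: 40′ + 7″ = 40.11667′; 43 + 40.11667/60 = 43.6686111
  W → negative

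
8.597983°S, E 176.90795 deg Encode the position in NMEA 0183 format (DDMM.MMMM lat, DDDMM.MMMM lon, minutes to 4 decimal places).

0835.8790,S / 17654.4770,E

Latitude: minutes = (8.597983 − 8) × 60 = 35.878980
λ: fractional part 0.907950 → 54.477000 minutes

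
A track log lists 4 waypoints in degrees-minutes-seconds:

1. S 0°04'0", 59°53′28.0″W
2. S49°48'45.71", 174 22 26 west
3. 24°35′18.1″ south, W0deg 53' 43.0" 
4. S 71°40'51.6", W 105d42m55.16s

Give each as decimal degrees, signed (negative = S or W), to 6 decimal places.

Point 1:
  φ: 0° + 4/60 + 0/3600 = 0 + 0.066667 + 0.000000 = 0.0666667
  S ⇒ negate
  λ: 53′ + 28″ = 53.46667′; 59 + 53.46667/60 = 59.8911111
  W → negative
Point 2:
  φ: 49 + 48/60 + 45.71/3600 = 49.8126972
  S ⇒ negate
  λ: 174 + 22/60 + 26/3600 = 174.3738889
  W → negative
Point 3:
  φ: 35′ + 18.1″ = 35.30167′; 24 + 35.30167/60 = 24.5883611
  S ⇒ negate
  λ: 0° + 53/60 + 43/3600 = 0 + 0.883333 + 0.011944 = 0.8952778
  W → negative
Point 4:
  φ: 71 + 40/60 + 51.6/3600 = 71.6810000
  S ⇒ negate
  Lon: 105 + 42/60 + 55.16/3600 = 105.7153222
  W ⇒ negate

1. -0.066667, -59.891111
2. -49.812697, -174.373889
3. -24.588361, -0.895278
4. -71.681000, -105.715322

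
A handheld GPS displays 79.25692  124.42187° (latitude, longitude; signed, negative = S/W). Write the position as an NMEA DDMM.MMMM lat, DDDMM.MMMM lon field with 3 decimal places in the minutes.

φ: minutes = (79.256920 − 79) × 60 = 15.41520
Longitude: minutes = (124.421870 − 124) × 60 = 25.31220

7915.415,N / 12425.312,E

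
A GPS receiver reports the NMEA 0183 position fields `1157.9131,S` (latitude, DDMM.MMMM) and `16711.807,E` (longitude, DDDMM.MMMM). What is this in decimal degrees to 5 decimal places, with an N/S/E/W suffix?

φ: degrees = first 2 digits = 11, minutes = 57.9131; 11 + 57.9131/60 = 11.965218
Lon: degrees = first 3 digits = 167, minutes = 11.807; 167 + 11.807/60 = 167.196783

11.96522° S, 167.19678° E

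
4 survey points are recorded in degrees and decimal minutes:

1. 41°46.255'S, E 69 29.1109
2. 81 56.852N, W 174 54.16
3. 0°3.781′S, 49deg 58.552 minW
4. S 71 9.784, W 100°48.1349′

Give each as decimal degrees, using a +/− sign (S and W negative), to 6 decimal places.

1. -41.770917, 69.485182
2. 81.947533, -174.902667
3. -0.063017, -49.975867
4. -71.163067, -100.802248

Point 1:
  φ: 41 + 46.255/60 = 41.7709167
  hemisphere S, so the sign is −
  λ: 69 + 29.1109/60 = 69.4851817
  E ⇒ keep positive
Point 2:
  φ: 56.852′ = 0.947533°; total 81.9475333
  N ⇒ keep positive
  Longitude: 174 + 54.16/60 = 174.9026667
  W → negative
Point 3:
  Lat: 0 + 3.781/60 = 0.0630167
  S → negative
  Lon: 58.552′ = 0.975867°; total 49.9758667
  hemisphere W, so the sign is −
Point 4:
  φ: 71 + 9.784/60 = 71.1630667
  S ⇒ negate
  Lon: 100 + 48.1349/60 = 100.8022483
  W → negative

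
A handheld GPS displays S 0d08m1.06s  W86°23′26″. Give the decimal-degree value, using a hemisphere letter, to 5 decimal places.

Latitude: 0° + 8/60 + 1.06/3600 = 0 + 0.133333 + 0.000294 = 0.133628
Lon: 23′ + 26″ = 23.43333′; 86 + 23.43333/60 = 86.390556

0.13363° S, 86.39056° W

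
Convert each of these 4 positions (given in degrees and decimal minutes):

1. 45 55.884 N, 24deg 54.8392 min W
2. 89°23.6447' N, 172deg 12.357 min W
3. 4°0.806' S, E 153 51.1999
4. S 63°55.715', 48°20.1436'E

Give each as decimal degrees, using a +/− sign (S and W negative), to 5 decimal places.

Point 1:
  Latitude: 45 + 55.884/60 = 45.931400
  N → positive
  λ: 24 + 54.8392/60 = 24.913987
  hemisphere W, so the sign is −
Point 2:
  Latitude: 23.6447′ = 0.394078°; total 89.394078
  N → positive
  Lon: 172 + 12.357/60 = 172.205950
  W ⇒ negate
Point 3:
  Latitude: 0.806′ = 0.013433°; total 4.013433
  S → negative
  λ: 51.1999′ = 0.853332°; total 153.853332
  E → positive
Point 4:
  φ: 55.715′ = 0.928583°; total 63.928583
  S → negative
  λ: 48 + 20.1436/60 = 48.335727
  E → positive

1. 45.93140, -24.91399
2. 89.39408, -172.20595
3. -4.01343, 153.85333
4. -63.92858, 48.33573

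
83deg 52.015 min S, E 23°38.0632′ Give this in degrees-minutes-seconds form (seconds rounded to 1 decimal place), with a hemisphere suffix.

83°52′0.9″ S, 23°38′3.8″ E

Latitude: 52.01500′ → 52′ and 0.01500 × 60 = 0.900″
λ: 38.06320′ → 38′ and 0.06320 × 60 = 3.792″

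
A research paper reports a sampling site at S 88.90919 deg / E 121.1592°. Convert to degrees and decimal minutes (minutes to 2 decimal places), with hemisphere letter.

Latitude: fractional part 0.909190 → 54.5514 minutes
Longitude: fractional part 0.159200 → 9.5520 minutes

88° 54.55′ S, 121° 9.55′ E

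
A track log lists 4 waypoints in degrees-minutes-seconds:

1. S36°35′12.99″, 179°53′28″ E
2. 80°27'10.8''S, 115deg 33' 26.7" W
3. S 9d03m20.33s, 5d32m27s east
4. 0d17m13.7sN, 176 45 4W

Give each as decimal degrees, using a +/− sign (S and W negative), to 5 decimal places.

Point 1:
  φ: 36° + 35/60 + 12.99/3600 = 36 + 0.583333 + 0.003608 = 36.586942
  S ⇒ negate
  Lon: 179° + 53/60 + 28/3600 = 179 + 0.883333 + 0.007778 = 179.891111
  E → positive
Point 2:
  φ: 80 + 27/60 + 10.8/3600 = 80.453000
  S ⇒ negate
  λ: 115° + 33/60 + 26.7/3600 = 115 + 0.550000 + 0.007417 = 115.557417
  W ⇒ negate
Point 3:
  Lat: 3′ + 20.33″ = 3.33883′; 9 + 3.33883/60 = 9.055647
  S ⇒ negate
  Longitude: 32′ + 27″ = 32.45000′; 5 + 32.45000/60 = 5.540833
  E → positive
Point 4:
  φ: 0° + 17/60 + 13.7/3600 = 0 + 0.283333 + 0.003806 = 0.287139
  N ⇒ keep positive
  Longitude: 176 + 45/60 + 4/3600 = 176.751111
  W ⇒ negate

1. -36.58694, 179.89111
2. -80.45300, -115.55742
3. -9.05565, 5.54083
4. 0.28714, -176.75111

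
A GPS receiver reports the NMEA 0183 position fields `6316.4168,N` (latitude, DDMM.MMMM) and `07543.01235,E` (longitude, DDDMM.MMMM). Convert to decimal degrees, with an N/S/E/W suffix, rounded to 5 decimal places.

Lat: split at 2 digits → 63° and 16.4168′; 63 + 16.4168/60 = 63.273613
Longitude: degrees = first 3 digits = 75, minutes = 43.01235; 75 + 43.01235/60 = 75.716873

63.27361° N, 75.71687° E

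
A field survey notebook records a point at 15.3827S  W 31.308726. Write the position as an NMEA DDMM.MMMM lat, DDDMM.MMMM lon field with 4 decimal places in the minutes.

φ: minutes = (15.382700 − 15) × 60 = 22.962000
λ: 31° + 0.308726 × 60 = 31° 18.523560′

1522.9620,S / 03118.5236,W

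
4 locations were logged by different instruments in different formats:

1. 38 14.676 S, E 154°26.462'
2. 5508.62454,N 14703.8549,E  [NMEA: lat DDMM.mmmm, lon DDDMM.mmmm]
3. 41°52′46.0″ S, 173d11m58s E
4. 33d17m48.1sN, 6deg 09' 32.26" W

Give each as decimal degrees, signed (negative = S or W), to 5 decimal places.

1. -38.24460, 154.44103
2. 55.14374, 147.06425
3. -41.87944, 173.19944
4. 33.29669, -6.15896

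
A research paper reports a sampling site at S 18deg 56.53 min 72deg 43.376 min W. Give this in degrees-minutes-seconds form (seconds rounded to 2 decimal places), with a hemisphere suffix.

Lat: fractional minutes 0.53000 × 60 = 31.8000″
Lon: fractional minutes 0.37600 × 60 = 22.5600″

18°56′31.80″ S, 72°43′22.56″ W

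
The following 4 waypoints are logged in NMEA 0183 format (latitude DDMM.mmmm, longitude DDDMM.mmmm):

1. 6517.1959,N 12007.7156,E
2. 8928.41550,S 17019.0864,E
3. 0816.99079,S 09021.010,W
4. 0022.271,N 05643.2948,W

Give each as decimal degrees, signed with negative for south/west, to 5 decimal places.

Point 1:
  φ: split at 2 digits → 65° and 17.1959′; 65 + 17.1959/60 = 65.286598
  N → positive
  λ: degrees = first 3 digits = 120, minutes = 7.7156; 120 + 7.7156/60 = 120.128593
  E ⇒ keep positive
Point 2:
  Latitude: split at 2 digits → 89° and 28.4155′; 89 + 28.4155/60 = 89.473592
  S ⇒ negate
  Lon: split at 3 digits → 170° and 19.0864′; 170 + 19.0864/60 = 170.318107
  E → positive
Point 3:
  Lat: split at 2 digits → 08° and 16.99079′; 8 + 16.99079/60 = 8.283180
  S → negative
  Lon: degrees = first 3 digits = 90, minutes = 21.01; 90 + 21.01/60 = 90.350167
  W ⇒ negate
Point 4:
  Latitude: degrees = first 2 digits = 0, minutes = 22.271; 0 + 22.271/60 = 0.371183
  N ⇒ keep positive
  λ: degrees = first 3 digits = 56, minutes = 43.2948; 56 + 43.2948/60 = 56.721580
  W → negative

1. 65.28660, 120.12859
2. -89.47359, 170.31811
3. -8.28318, -90.35017
4. 0.37118, -56.72158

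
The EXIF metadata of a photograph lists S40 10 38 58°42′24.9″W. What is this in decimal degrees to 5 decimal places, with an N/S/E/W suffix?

40.17722° S, 58.70692° W

Lat: 10′ + 38″ = 10.63333′; 40 + 10.63333/60 = 40.177222
Longitude: 42′ + 24.9″ = 42.41500′; 58 + 42.41500/60 = 58.706917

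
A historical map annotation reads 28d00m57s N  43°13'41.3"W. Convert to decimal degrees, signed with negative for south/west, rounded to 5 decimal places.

φ: 0′ + 57″ = 0.95000′; 28 + 0.95000/60 = 28.015833
N → positive
λ: 13′ + 41.3″ = 13.68833′; 43 + 13.68833/60 = 43.228139
hemisphere W, so the sign is −

28.01583, -43.22814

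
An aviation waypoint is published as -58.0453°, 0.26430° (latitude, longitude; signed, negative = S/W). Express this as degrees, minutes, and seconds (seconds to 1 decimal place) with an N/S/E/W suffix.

58°02′43.1″ S, 0°15′51.5″ E

Latitude is negative → S; |value| = 58.045300
Latitude: whole degrees 58; 2.71800′ → 2′ and 43.080″
λ: 0.264300 × 60 = 15.85800′ → 15′, remainder × 60 = 51.480″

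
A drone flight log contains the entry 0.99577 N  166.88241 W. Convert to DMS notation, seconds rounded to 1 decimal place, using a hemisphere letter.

0°59′44.8″ N, 166°52′56.7″ W

φ: 0.995770° → 59.74620′; 0.74620 × 60 = 44.772″
λ: 0.882410 × 60 = 52.94460′ → 52′, remainder × 60 = 56.676″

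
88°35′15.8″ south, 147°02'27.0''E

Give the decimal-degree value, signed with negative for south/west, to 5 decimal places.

-88.58772, 147.04083

Latitude: 35′ + 15.8″ = 35.26333′; 88 + 35.26333/60 = 88.587722
S ⇒ negate
Lon: 2′ + 27″ = 2.45000′; 147 + 2.45000/60 = 147.040833
E ⇒ keep positive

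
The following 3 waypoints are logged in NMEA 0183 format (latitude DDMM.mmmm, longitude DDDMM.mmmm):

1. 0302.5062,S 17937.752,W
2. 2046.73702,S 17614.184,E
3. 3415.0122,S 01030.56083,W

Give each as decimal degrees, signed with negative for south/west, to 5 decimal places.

Point 1:
  φ: degrees = first 2 digits = 3, minutes = 2.5062; 3 + 2.5062/60 = 3.041770
  S → negative
  Lon: degrees = first 3 digits = 179, minutes = 37.752; 179 + 37.752/60 = 179.629200
  W ⇒ negate
Point 2:
  Lat: degrees = first 2 digits = 20, minutes = 46.73702; 20 + 46.73702/60 = 20.778950
  hemisphere S, so the sign is −
  Longitude: split at 3 digits → 176° and 14.184′; 176 + 14.184/60 = 176.236400
  E → positive
Point 3:
  Lat: degrees = first 2 digits = 34, minutes = 15.0122; 34 + 15.0122/60 = 34.250203
  hemisphere S, so the sign is −
  Lon: degrees = first 3 digits = 10, minutes = 30.56083; 10 + 30.56083/60 = 10.509347
  hemisphere W, so the sign is −

1. -3.04177, -179.62920
2. -20.77895, 176.23640
3. -34.25020, -10.50935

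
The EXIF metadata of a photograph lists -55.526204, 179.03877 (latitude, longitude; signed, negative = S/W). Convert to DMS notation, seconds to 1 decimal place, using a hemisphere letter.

Latitude is negative → S; |value| = 55.526204
Latitude: 0.526204° → 31.57224′; 0.57224 × 60 = 34.334″
Lon: whole degrees 179; 2.32620′ → 2′ and 19.572″

55°31′34.3″ S, 179°02′19.6″ E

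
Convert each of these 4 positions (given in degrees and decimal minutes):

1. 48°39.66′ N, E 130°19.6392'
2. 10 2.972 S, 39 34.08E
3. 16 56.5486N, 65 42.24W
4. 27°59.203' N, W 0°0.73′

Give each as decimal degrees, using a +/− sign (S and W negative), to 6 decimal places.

Point 1:
  Lat: 48 + 39.66/60 = 48.6610000
  N ⇒ keep positive
  Lon: 130 + 19.6392/60 = 130.3273200
  E ⇒ keep positive
Point 2:
  Lat: 10 + 2.972/60 = 10.0495333
  S → negative
  Lon: 34.08′ = 0.568000°; total 39.5680000
  E ⇒ keep positive
Point 3:
  φ: 16 + 56.5486/60 = 16.9424767
  N ⇒ keep positive
  λ: 65 + 42.24/60 = 65.7040000
  W ⇒ negate
Point 4:
  φ: 27 + 59.203/60 = 27.9867167
  N ⇒ keep positive
  Longitude: 0.73′ = 0.012167°; total 0.0121667
  W → negative

1. 48.661000, 130.327320
2. -10.049533, 39.568000
3. 16.942477, -65.704000
4. 27.986717, -0.012167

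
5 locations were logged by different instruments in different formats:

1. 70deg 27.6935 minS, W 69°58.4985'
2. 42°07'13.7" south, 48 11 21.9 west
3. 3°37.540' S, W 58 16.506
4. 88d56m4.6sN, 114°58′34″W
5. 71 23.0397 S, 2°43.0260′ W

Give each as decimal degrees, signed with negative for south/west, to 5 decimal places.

1. -70.46156, -69.97498
2. -42.12047, -48.18942
3. -3.62567, -58.27510
4. 88.93461, -114.97611
5. -71.38400, -2.71710

Point 1:
  Lat: 70 + 27.6935/60 = 70.461558
  S ⇒ negate
  λ: 69 + 58.4985/60 = 69.974975
  W ⇒ negate
Point 2:
  Lat: 42 + 7/60 + 13.7/3600 = 42.120472
  S → negative
  Longitude: 48° + 11/60 + 21.9/3600 = 48 + 0.183333 + 0.006083 = 48.189417
  hemisphere W, so the sign is −
Point 3:
  Latitude: 37.54′ = 0.625667°; total 3.625667
  S → negative
  Longitude: 58 + 16.506/60 = 58.275100
  hemisphere W, so the sign is −
Point 4:
  Latitude: 56′ + 4.6″ = 56.07667′; 88 + 56.07667/60 = 88.934611
  N → positive
  Longitude: 58′ + 34″ = 58.56667′; 114 + 58.56667/60 = 114.976111
  W → negative
Point 5:
  Latitude: 71 + 23.0397/60 = 71.383995
  S ⇒ negate
  λ: 43.026′ = 0.717100°; total 2.717100
  W ⇒ negate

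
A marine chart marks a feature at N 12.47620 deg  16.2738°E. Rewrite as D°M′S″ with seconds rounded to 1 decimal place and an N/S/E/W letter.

Latitude: 0.476200 × 60 = 28.57200′ → 28′, remainder × 60 = 34.320″
Lon: 0.273800° → 16.42800′; 0.42800 × 60 = 25.680″

12°28′34.3″ N, 16°16′25.7″ E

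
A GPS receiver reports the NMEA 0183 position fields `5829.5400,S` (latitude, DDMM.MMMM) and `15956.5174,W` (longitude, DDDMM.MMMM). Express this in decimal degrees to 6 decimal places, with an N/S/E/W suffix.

58.492333° S, 159.941957° W

Latitude: degrees = first 2 digits = 58, minutes = 29.54; 58 + 29.54/60 = 58.4923333
λ: split at 3 digits → 159° and 56.5174′; 159 + 56.5174/60 = 159.9419567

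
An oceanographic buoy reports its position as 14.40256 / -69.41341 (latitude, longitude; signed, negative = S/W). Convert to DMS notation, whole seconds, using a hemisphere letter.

14°24′9″ N, 69°24′48″ W

Latitude: whole degrees 14; 24.15360′ → 24′ and 9.22″
Longitude is negative → W; |value| = 69.413410
Longitude: whole degrees 69; 24.80460′ → 24′ and 48.28″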